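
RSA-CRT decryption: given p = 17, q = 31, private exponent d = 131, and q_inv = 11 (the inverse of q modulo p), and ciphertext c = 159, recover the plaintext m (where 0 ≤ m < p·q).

d_p = d mod (p−1) = 131 mod 16 = 3; d_q = d mod (q−1) = 11.
m₁ = c^(d_p) mod p: c ≡ 6 (mod 17), and 6^3 mod 17 = 12.
m₂ = c^(d_q) mod q: c ≡ 4 (mod 31), and 4^11 mod 31 = 4.
h = q_inv·(m₁ − m₂) mod p = 11·(12 − 4) mod 17 = 3.
m = m₂ + h·q = 4 + 3·31 = 97.

97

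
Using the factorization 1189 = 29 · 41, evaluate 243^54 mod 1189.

Mod 29: 243 ≡ 11; by Fermat, exponent reduces to 54 mod 28 = 26; 11^26 ≡ 6 (mod 29).
Mod 41: 243 ≡ 38; by Fermat, exponent reduces to 54 mod 40 = 14; 38^14 ≡ 32 (mod 41).
Combine by CRT: x ≡ 6 (mod 29), x ≡ 32 (mod 41) ⇒ x ≡ 934 (mod 1189).

934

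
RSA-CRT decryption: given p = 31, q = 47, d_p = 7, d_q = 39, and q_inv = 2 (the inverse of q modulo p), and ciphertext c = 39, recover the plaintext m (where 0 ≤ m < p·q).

m₁ = c^(d_p) mod p: c ≡ 8 (mod 31), and 8^7 mod 31 = 2.
m₂ = c^(d_q) mod q: c ≡ 39 (mod 47), and 39^39 mod 47 = 43.
h = q_inv·(m₁ − m₂) mod p = 2·(2 − 43) mod 31 = 11.
m = m₂ + h·q = 43 + 11·47 = 560.

560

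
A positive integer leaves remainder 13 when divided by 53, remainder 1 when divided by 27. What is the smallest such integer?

From n ≡ 13 (mod 53) write n = 13 + 53t. Substituting into n ≡ 1 (mod 27) gives 53t ≡ 15 (mod 27), and since 26⁻¹ ≡ 26 (mod 27), t ≡ 12. Hence n ≡ 13 + 53·12 = 649 (mod 1431).

649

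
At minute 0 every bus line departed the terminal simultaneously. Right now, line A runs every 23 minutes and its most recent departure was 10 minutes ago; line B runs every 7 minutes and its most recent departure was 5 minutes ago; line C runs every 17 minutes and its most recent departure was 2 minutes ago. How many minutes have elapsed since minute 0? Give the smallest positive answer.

The moduli are pairwise coprime; N = 23·7·17 = 2737.
N/23 = 119; 119 ≡ 4 (mod 23); 4·6 ≡ 1, so inverse 6.
N/7 = 391; 391 ≡ 6 (mod 7); 6·6 ≡ 1, so inverse 6.
N/17 = 161; 161 ≡ 8 (mod 17); 8·15 ≡ 1, so inverse 15.
t ≡ 10·119·6 + 5·391·6 + 2·161·15 = 23700.
23700 mod 2737 = 1804.

1804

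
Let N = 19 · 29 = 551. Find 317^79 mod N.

48

Mod 19: 317 ≡ 13; by Fermat, exponent reduces to 79 mod 18 = 7; 13^7 ≡ 10 (mod 19).
Mod 29: 317 ≡ 27; by Fermat, exponent reduces to 79 mod 28 = 23; 27^23 ≡ 19 (mod 29).
Combine by CRT: x ≡ 10 (mod 19), x ≡ 19 (mod 29) ⇒ x ≡ 48 (mod 551).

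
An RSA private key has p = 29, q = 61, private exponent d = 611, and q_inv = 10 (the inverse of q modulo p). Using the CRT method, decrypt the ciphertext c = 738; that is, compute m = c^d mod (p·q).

1020

d_p = d mod (p−1) = 611 mod 28 = 23; d_q = d mod (q−1) = 11.
m₁ = c^(d_p) mod p: c ≡ 13 (mod 29), and 13^23 mod 29 = 5.
m₂ = c^(d_q) mod q: c ≡ 6 (mod 61), and 6^11 mod 61 = 44.
h = q_inv·(m₁ − m₂) mod p = 10·(5 − 44) mod 29 = 16.
m = m₂ + h·q = 44 + 16·61 = 1020.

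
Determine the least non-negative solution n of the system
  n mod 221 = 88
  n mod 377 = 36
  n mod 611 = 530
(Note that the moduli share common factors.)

Combine the congruences pairwise.
gcd(221, 377) = 13 and 13 | (36 − 88), so the pair is consistent; merging gives n ≡ 2298 (mod 6409), where 6409 = lcm(221, 377).
gcd(6409, 611) = 13 and 13 | (530 − 2298), so the pair is consistent; merging gives n ≡ 239431 (mod 301223), where 301223 = lcm(6409, 611).
The solution is unique modulo lcm(221, 377, 611) = 301223.

239431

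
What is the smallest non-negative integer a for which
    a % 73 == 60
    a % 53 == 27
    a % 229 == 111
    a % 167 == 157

Combine the congruences pairwise.
From a ≡ 60 (mod 73) write a = 60 + 73t. Substituting into a ≡ 27 (mod 53) gives 73t ≡ 20 (mod 53), and since 20⁻¹ ≡ 8 (mod 53), t ≡ 1. Hence a ≡ 60 + 73·1 = 133 (mod 3869).
From a ≡ 133 (mod 3869) write a = 133 + 3869t. Substituting into a ≡ 111 (mod 229) gives 3869t ≡ 207 (mod 229), and since 205⁻¹ ≡ 124 (mod 229), t ≡ 20. Hence a ≡ 133 + 3869·20 = 77513 (mod 886001).
From a ≡ 77513 (mod 886001) write a = 77513 + 886001t. Substituting into a ≡ 157 (mod 167) gives 886001t ≡ 132 (mod 167), and since 66⁻¹ ≡ 124 (mod 167), t ≡ 2. Hence a ≡ 77513 + 886001·2 = 1849515 (mod 147962167).

1849515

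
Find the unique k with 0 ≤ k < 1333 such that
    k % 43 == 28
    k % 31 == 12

415

Combine the congruences pairwise.
From k ≡ 28 (mod 43) write k = 28 + 43t. Substituting into k ≡ 12 (mod 31) gives 43t ≡ 15 (mod 31), and since 12⁻¹ ≡ 13 (mod 31), t ≡ 9. Hence k ≡ 28 + 43·9 = 415 (mod 1333).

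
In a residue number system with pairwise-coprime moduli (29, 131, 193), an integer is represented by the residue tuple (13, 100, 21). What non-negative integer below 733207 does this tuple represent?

569950

From x ≡ 13 (mod 29) write x = 13 + 29t. Substituting into x ≡ 100 (mod 131) gives 29t ≡ 87 (mod 131), and since 29⁻¹ ≡ 122 (mod 131), t ≡ 3. Hence x ≡ 13 + 29·3 = 100 (mod 3799).
From x ≡ 100 (mod 3799) write x = 100 + 3799t. Substituting into x ≡ 21 (mod 193) gives 3799t ≡ 114 (mod 193), and since 132⁻¹ ≡ 174 (mod 193), t ≡ 150. Hence x ≡ 100 + 3799·150 = 569950 (mod 733207).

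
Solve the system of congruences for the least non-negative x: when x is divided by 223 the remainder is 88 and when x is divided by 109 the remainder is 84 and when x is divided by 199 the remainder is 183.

The moduli are pairwise coprime; N = 223·109·199 = 4837093.
N/223 = 21691; 21691 ≡ 60 (mod 223); 60·197 ≡ 1, so inverse 197.
N/109 = 44377; 44377 ≡ 14 (mod 109); 14·39 ≡ 1, so inverse 39.
N/199 = 24307; 24307 ≡ 29 (mod 199); 29·151 ≡ 1, so inverse 151.
x ≡ 88·21691·197 + 84·44377·39 + 183·24307·151 = 1193089559.
1193089559 mod 4837093 = 3164681.

3164681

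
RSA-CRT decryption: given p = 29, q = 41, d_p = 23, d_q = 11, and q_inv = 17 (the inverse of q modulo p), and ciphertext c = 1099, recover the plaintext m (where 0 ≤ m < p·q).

m₁ = c^(d_p) mod p: c ≡ 26 (mod 29), and 26^23 mod 29 = 21.
m₂ = c^(d_q) mod q: c ≡ 33 (mod 41), and 33^11 mod 41 = 8.
h = q_inv·(m₁ − m₂) mod p = 17·(21 − 8) mod 29 = 18.
m = m₂ + h·q = 8 + 18·41 = 746.

746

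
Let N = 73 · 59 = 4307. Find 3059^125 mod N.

Mod 73: 3059 ≡ 66; by Fermat, exponent reduces to 125 mod 72 = 53; 66^53 ≡ 56 (mod 73).
Mod 59: 3059 ≡ 50; by Fermat, exponent reduces to 125 mod 58 = 9; 50^9 ≡ 2 (mod 59).
Combine by CRT: x ≡ 56 (mod 73), x ≡ 2 (mod 59) ⇒ x ≡ 1005 (mod 4307).

1005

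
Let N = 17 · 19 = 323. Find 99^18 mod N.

Mod 17: 99 ≡ 14; by Fermat, exponent reduces to 18 mod 16 = 2; 14^2 ≡ 9 (mod 17).
Mod 19: 99 ≡ 4; since 18 | 18, by Fermat 4^18 ≡ 1 (mod 19).
Combine by CRT: x ≡ 9 (mod 17), x ≡ 1 (mod 19) ⇒ x ≡ 77 (mod 323).

77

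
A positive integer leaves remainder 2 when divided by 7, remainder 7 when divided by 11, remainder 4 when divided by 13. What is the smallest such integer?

667

The moduli are pairwise coprime; N = 7·11·13 = 1001.
N/7 = 143; 143 ≡ 3 (mod 7); 3·5 ≡ 1, so inverse 5.
N/11 = 91; 91 ≡ 3 (mod 11); 3·4 ≡ 1, so inverse 4.
N/13 = 77; 77 ≡ 12 (mod 13); 12·12 ≡ 1, so inverse 12.
t ≡ 2·143·5 + 7·91·4 + 4·77·12 = 7674.
7674 mod 1001 = 667.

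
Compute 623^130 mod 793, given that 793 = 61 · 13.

Mod 61: 623 ≡ 13; by Fermat, exponent reduces to 130 mod 60 = 10; 13^10 ≡ 13 (mod 61).
Mod 13: 623 ≡ 12; by Fermat, exponent reduces to 130 mod 12 = 10; 12^10 ≡ 1 (mod 13).
Combine by CRT: x ≡ 13 (mod 61), x ≡ 1 (mod 13) ⇒ x ≡ 196 (mod 793).

196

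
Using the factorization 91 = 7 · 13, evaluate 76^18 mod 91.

Mod 7: 76 ≡ 6; since 6 | 18, by Fermat 6^18 ≡ 1 (mod 7).
Mod 13: 76 ≡ 11; by Fermat, exponent reduces to 18 mod 12 = 6; 11^6 ≡ 12 (mod 13).
Combine by CRT: x ≡ 1 (mod 7), x ≡ 12 (mod 13) ⇒ x ≡ 64 (mod 91).

64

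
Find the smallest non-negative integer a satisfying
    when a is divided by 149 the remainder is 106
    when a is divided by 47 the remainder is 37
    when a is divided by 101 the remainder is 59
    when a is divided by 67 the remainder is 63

From a ≡ 106 (mod 149) write a = 106 + 149t. Substituting into a ≡ 37 (mod 47) gives 149t ≡ 25 (mod 47), and since 8⁻¹ ≡ 6 (mod 47), t ≡ 9. Hence a ≡ 106 + 149·9 = 1447 (mod 7003).
From a ≡ 1447 (mod 7003) write a = 1447 + 7003t. Substituting into a ≡ 59 (mod 101) gives 7003t ≡ 26 (mod 101), and since 34⁻¹ ≡ 3 (mod 101), t ≡ 78. Hence a ≡ 1447 + 7003·78 = 547681 (mod 707303).
From a ≡ 547681 (mod 707303) write a = 547681 + 707303t. Substituting into a ≡ 63 (mod 67) gives 707303t ≡ 40 (mod 67), and since 51⁻¹ ≡ 46 (mod 67), t ≡ 31. Hence a ≡ 547681 + 707303·31 = 22474074 (mod 47389301).

22474074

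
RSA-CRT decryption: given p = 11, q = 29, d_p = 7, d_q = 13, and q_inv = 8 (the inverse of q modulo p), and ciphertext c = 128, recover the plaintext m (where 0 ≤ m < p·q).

215

m₁ = c^(d_p) mod p: c ≡ 7 (mod 11), and 7^7 mod 11 = 6.
m₂ = c^(d_q) mod q: c ≡ 12 (mod 29), and 12^13 mod 29 = 12.
h = q_inv·(m₁ − m₂) mod p = 8·(6 − 12) mod 11 = 7.
m = m₂ + h·q = 12 + 7·29 = 215.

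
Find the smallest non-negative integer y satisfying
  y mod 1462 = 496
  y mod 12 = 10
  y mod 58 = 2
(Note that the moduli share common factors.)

gcd(1462, 12) = 2 and 2 | (10 − 496), so the pair is consistent; merging gives y ≡ 4882 (mod 8772), where 8772 = lcm(1462, 12).
gcd(8772, 58) = 2 and 2 | (2 − 4882), so the pair is consistent; merging gives y ≡ 145234 (mod 254388), where 254388 = lcm(8772, 58).
The solution is unique modulo lcm(1462, 12, 58) = 254388.

145234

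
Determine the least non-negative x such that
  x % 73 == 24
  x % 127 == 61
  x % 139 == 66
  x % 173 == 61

174427830

From x ≡ 24 (mod 73) write x = 24 + 73t. Substituting into x ≡ 61 (mod 127) gives 73t ≡ 37 (mod 127), and since 73⁻¹ ≡ 87 (mod 127), t ≡ 44. Hence x ≡ 24 + 73·44 = 3236 (mod 9271).
From x ≡ 3236 (mod 9271) write x = 3236 + 9271t. Substituting into x ≡ 66 (mod 139) gives 9271t ≡ 27 (mod 139), and since 97⁻¹ ≡ 43 (mod 139), t ≡ 49. Hence x ≡ 3236 + 9271·49 = 457515 (mod 1288669).
From x ≡ 457515 (mod 1288669) write x = 457515 + 1288669t. Substituting into x ≡ 61 (mod 173) gives 1288669t ≡ 131 (mod 173), and since 165⁻¹ ≡ 108 (mod 173), t ≡ 135. Hence x ≡ 457515 + 1288669·135 = 174427830 (mod 222939737).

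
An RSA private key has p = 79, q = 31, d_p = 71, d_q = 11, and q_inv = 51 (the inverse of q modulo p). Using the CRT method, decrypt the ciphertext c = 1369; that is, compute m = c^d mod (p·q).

25

m₁ = c^(d_p) mod p: c ≡ 26 (mod 79), and 26^71 mod 79 = 25.
m₂ = c^(d_q) mod q: c ≡ 5 (mod 31), and 5^11 mod 31 = 25.
h = q_inv·(m₁ − m₂) mod p = 51·(25 − 25) mod 79 = 0.
m = m₂ + h·q = 25 + 0·31 = 25.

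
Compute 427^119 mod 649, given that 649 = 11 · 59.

Mod 11: 427 ≡ 9; by Fermat, exponent reduces to 119 mod 10 = 9; 9^9 ≡ 5 (mod 11).
Mod 59: 427 ≡ 14; by Fermat, exponent reduces to 119 mod 58 = 3; 14^3 ≡ 30 (mod 59).
Combine by CRT: x ≡ 5 (mod 11), x ≡ 30 (mod 59) ⇒ x ≡ 148 (mod 649).

148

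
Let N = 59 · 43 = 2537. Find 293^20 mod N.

618

Mod 59: 293 ≡ 57; 57^20 ≡ 28 (mod 59).
Mod 43: 293 ≡ 35; 35^20 ≡ 16 (mod 43).
Combine by CRT: x ≡ 28 (mod 59), x ≡ 16 (mod 43) ⇒ x ≡ 618 (mod 2537).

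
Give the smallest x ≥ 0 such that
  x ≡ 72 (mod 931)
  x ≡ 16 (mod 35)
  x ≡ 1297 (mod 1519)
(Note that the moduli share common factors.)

gcd(931, 35) = 7 and 7 | (16 − 72), so the pair is consistent; merging gives x ≡ 3796 (mod 4655), where 4655 = lcm(931, 35).
gcd(4655, 1519) = 49 and 49 | (1297 − 3796), so the pair is consistent; merging gives x ≡ 101551 (mod 144305), where 144305 = lcm(4655, 1519).
The solution is unique modulo lcm(931, 35, 1519) = 144305.

101551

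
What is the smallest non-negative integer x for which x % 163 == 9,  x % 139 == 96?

From x ≡ 9 (mod 163) write x = 9 + 163t. Substituting into x ≡ 96 (mod 139) gives 163t ≡ 87 (mod 139), and since 24⁻¹ ≡ 29 (mod 139), t ≡ 21. Hence x ≡ 9 + 163·21 = 3432 (mod 22657).

3432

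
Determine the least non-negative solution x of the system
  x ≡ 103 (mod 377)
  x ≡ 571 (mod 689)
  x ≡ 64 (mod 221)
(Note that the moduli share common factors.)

309243

gcd(377, 689) = 13 and 13 | (571 − 103), so the pair is consistent; merging gives x ≡ 9528 (mod 19981), where 19981 = lcm(377, 689).
gcd(19981, 221) = 13 and 13 | (64 − 9528), so the pair is consistent; merging gives x ≡ 309243 (mod 339677), where 339677 = lcm(19981, 221).
The solution is unique modulo lcm(377, 689, 221) = 339677.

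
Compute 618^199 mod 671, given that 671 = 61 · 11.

Mod 61: 618 ≡ 8; by Fermat, exponent reduces to 199 mod 60 = 19; 8^19 ≡ 23 (mod 61).
Mod 11: 618 ≡ 2; by Fermat, exponent reduces to 199 mod 10 = 9; 2^9 ≡ 6 (mod 11).
Combine by CRT: x ≡ 23 (mod 61), x ≡ 6 (mod 11) ⇒ x ≡ 633 (mod 671).

633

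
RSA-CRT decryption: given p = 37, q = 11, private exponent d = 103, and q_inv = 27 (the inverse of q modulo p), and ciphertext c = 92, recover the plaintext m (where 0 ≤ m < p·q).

42

d_p = d mod (p−1) = 103 mod 36 = 31; d_q = d mod (q−1) = 3.
m₁ = c^(d_p) mod p: c ≡ 18 (mod 37), and 18^31 mod 37 = 5.
m₂ = c^(d_q) mod q: c ≡ 4 (mod 11), and 4^3 mod 11 = 9.
h = q_inv·(m₁ − m₂) mod p = 27·(5 − 9) mod 37 = 3.
m = m₂ + h·q = 9 + 3·11 = 42.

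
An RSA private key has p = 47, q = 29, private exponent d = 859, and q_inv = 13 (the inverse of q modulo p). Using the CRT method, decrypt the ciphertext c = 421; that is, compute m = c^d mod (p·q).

d_p = d mod (p−1) = 859 mod 46 = 31; d_q = d mod (q−1) = 19.
m₁ = c^(d_p) mod p: c ≡ 45 (mod 47), and 45^31 mod 47 = 26.
m₂ = c^(d_q) mod q: c ≡ 15 (mod 29), and 15^19 mod 29 = 19.
h = q_inv·(m₁ − m₂) mod p = 13·(26 − 19) mod 47 = 44.
m = m₂ + h·q = 19 + 44·29 = 1295.

1295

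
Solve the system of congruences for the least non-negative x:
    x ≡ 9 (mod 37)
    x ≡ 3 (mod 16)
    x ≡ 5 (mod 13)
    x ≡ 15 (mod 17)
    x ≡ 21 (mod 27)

Combine the congruences pairwise.
From x ≡ 9 (mod 37) write x = 9 + 37t. Substituting into x ≡ 3 (mod 16) gives 37t ≡ 10 (mod 16), and since 5⁻¹ ≡ 13 (mod 16), t ≡ 2. Hence x ≡ 9 + 37·2 = 83 (mod 592).
From x ≡ 83 (mod 592) write x = 83 + 592t. Substituting into x ≡ 5 (mod 13) gives 592t ≡ 0 (mod 13), and since 7⁻¹ ≡ 2 (mod 13), t ≡ 0. Hence x ≡ 83 + 592·0 = 83 (mod 7696).
From x ≡ 83 (mod 7696) write x = 83 + 7696t. Substituting into x ≡ 15 (mod 17) gives 7696t ≡ 0 (mod 17), and since 12⁻¹ ≡ 10 (mod 17), t ≡ 0. Hence x ≡ 83 + 7696·0 = 83 (mod 130832).
From x ≡ 83 (mod 130832) write x = 83 + 130832t. Substituting into x ≡ 21 (mod 27) gives 130832t ≡ 19 (mod 27), and since 17⁻¹ ≡ 8 (mod 27), t ≡ 17. Hence x ≡ 83 + 130832·17 = 2224227 (mod 3532464).

2224227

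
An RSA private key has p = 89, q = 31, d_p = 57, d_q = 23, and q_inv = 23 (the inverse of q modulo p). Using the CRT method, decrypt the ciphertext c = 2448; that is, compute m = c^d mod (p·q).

1580

m₁ = c^(d_p) mod p: c ≡ 45 (mod 89), and 45^57 mod 89 = 67.
m₂ = c^(d_q) mod q: c ≡ 30 (mod 31), and 30^23 mod 31 = 30.
h = q_inv·(m₁ − m₂) mod p = 23·(67 − 30) mod 89 = 50.
m = m₂ + h·q = 30 + 50·31 = 1580.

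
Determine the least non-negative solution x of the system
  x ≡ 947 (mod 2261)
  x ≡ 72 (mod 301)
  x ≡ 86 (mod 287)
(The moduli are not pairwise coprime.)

3616286

Combine the congruences pairwise.
gcd(2261, 301) = 7 and 7 | (72 − 947), so the pair is consistent; merging gives x ≡ 19035 (mod 97223), where 97223 = lcm(2261, 301).
gcd(97223, 287) = 7 and 7 | (86 − 19035), so the pair is consistent; merging gives x ≡ 3616286 (mod 3986143), where 3986143 = lcm(97223, 287).
The solution is unique modulo lcm(2261, 301, 287) = 3986143.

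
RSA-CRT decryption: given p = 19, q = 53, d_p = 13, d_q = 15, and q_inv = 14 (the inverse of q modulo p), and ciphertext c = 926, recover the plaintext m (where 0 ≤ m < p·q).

382

m₁ = c^(d_p) mod p: c ≡ 14 (mod 19), and 14^13 mod 19 = 2.
m₂ = c^(d_q) mod q: c ≡ 25 (mod 53), and 25^15 mod 53 = 11.
h = q_inv·(m₁ − m₂) mod p = 14·(2 − 11) mod 19 = 7.
m = m₂ + h·q = 11 + 7·53 = 382.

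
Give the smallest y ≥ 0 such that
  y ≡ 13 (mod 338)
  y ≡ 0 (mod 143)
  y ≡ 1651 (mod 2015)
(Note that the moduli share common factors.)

gcd(338, 143) = 13 and 13 | (0 − 13), so the pair is consistent; merging gives y ≡ 2717 (mod 3718), where 3718 = lcm(338, 143).
gcd(3718, 2015) = 13 and 13 | (1651 − 2717), so the pair is consistent; merging gives y ≡ 255541 (mod 576290), where 576290 = lcm(3718, 2015).
The solution is unique modulo lcm(338, 143, 2015) = 576290.

255541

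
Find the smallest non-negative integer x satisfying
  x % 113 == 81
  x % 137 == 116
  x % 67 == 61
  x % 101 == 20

From x ≡ 81 (mod 113) write x = 81 + 113t. Substituting into x ≡ 116 (mod 137) gives 113t ≡ 35 (mod 137), and since 113⁻¹ ≡ 97 (mod 137), t ≡ 107. Hence x ≡ 81 + 113·107 = 12172 (mod 15481).
From x ≡ 12172 (mod 15481) write x = 12172 + 15481t. Substituting into x ≡ 61 (mod 67) gives 15481t ≡ 16 (mod 67), and since 4⁻¹ ≡ 17 (mod 67), t ≡ 4. Hence x ≡ 12172 + 15481·4 = 74096 (mod 1037227).
From x ≡ 74096 (mod 1037227) write x = 74096 + 1037227t. Substituting into x ≡ 20 (mod 101) gives 1037227t ≡ 58 (mod 101), and since 58⁻¹ ≡ 54 (mod 101), t ≡ 1. Hence x ≡ 74096 + 1037227·1 = 1111323 (mod 104759927).

1111323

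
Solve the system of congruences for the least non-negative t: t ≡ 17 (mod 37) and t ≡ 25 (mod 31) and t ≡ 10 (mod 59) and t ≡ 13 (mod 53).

The moduli are pairwise coprime; N = 37·31·59·53 = 3586669.
N/37 = 96937; 96937 ≡ 34 (mod 37); 34·12 ≡ 1, so inverse 12.
N/31 = 115699; 115699 ≡ 7 (mod 31); 7·9 ≡ 1, so inverse 9.
N/59 = 60791; 60791 ≡ 21 (mod 59); 21·45 ≡ 1, so inverse 45.
N/53 = 67673; 67673 ≡ 45 (mod 53); 45·33 ≡ 1, so inverse 33.
t ≡ 17·96937·12 + 25·115699·9 + 10·60791·45 + 13·67673·33 = 102195090.
102195090 mod 3586669 = 1768358.

1768358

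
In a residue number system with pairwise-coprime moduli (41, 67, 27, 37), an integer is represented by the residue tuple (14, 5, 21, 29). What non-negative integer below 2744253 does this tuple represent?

The moduli are pairwise coprime; N = 41·67·27·37 = 2744253.
N/41 = 66933; 66933 ≡ 21 (mod 41); 21·2 ≡ 1, so inverse 2.
N/67 = 40959; 40959 ≡ 22 (mod 67); 22·64 ≡ 1, so inverse 64.
N/27 = 101639; 101639 ≡ 11 (mod 27); 11·5 ≡ 1, so inverse 5.
N/37 = 74169; 74169 ≡ 21 (mod 37); 21·30 ≡ 1, so inverse 30.
x ≡ 14·66933·2 + 5·40959·64 + 21·101639·5 + 29·74169·30 = 90180129.
90180129 mod 2744253 = 2364033.

2364033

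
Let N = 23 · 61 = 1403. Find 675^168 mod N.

1156

Mod 23: 675 ≡ 8; by Fermat, exponent reduces to 168 mod 22 = 14; 8^14 ≡ 6 (mod 23).
Mod 61: 675 ≡ 4; by Fermat, exponent reduces to 168 mod 60 = 48; 4^48 ≡ 58 (mod 61).
Combine by CRT: x ≡ 6 (mod 23), x ≡ 58 (mod 61) ⇒ x ≡ 1156 (mod 1403).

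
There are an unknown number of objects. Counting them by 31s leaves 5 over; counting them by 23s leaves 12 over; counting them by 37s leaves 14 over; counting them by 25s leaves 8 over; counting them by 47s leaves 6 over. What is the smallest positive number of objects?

13372258

Combine the congruences pairwise.
From N ≡ 5 (mod 31) write N = 5 + 31t. Substituting into N ≡ 12 (mod 23) gives 31t ≡ 7 (mod 23), and since 8⁻¹ ≡ 3 (mod 23), t ≡ 21. Hence N ≡ 5 + 31·21 = 656 (mod 713).
From N ≡ 656 (mod 713) write N = 656 + 713t. Substituting into N ≡ 14 (mod 37) gives 713t ≡ 24 (mod 37), and since 10⁻¹ ≡ 26 (mod 37), t ≡ 32. Hence N ≡ 656 + 713·32 = 23472 (mod 26381).
From N ≡ 23472 (mod 26381) write N = 23472 + 26381t. Substituting into N ≡ 8 (mod 25) gives 26381t ≡ 11 (mod 25), and since 6⁻¹ ≡ 21 (mod 25), t ≡ 6. Hence N ≡ 23472 + 26381·6 = 181758 (mod 659525).
From N ≡ 181758 (mod 659525) write N = 181758 + 659525t. Substituting into N ≡ 6 (mod 47) gives 659525t ≡ 44 (mod 47), and since 21⁻¹ ≡ 9 (mod 47), t ≡ 20. Hence N ≡ 181758 + 659525·20 = 13372258 (mod 30997675).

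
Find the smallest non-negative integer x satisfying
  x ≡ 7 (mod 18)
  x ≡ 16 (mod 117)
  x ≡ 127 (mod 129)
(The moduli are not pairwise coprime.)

2707

Combine the congruences pairwise.
gcd(18, 117) = 9 and 9 | (16 − 7), so the pair is consistent; merging gives x ≡ 133 (mod 234), where 234 = lcm(18, 117).
gcd(234, 129) = 3 and 3 | (127 − 133), so the pair is consistent; merging gives x ≡ 2707 (mod 10062), where 10062 = lcm(234, 129).
The solution is unique modulo lcm(18, 117, 129) = 10062.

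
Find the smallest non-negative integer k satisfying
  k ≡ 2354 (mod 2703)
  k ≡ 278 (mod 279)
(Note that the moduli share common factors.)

240218

Combine the congruences pairwise.
gcd(2703, 279) = 3 and 3 | (278 − 2354), so the pair is consistent; merging gives k ≡ 240218 (mod 251379), where 251379 = lcm(2703, 279).
The solution is unique modulo lcm(2703, 279) = 251379.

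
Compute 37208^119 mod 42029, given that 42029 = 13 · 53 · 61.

35471

Mod 13: 37208 ≡ 2; by Fermat, exponent reduces to 119 mod 12 = 11; 2^11 ≡ 7 (mod 13).
Mod 53: 37208 ≡ 2; by Fermat, exponent reduces to 119 mod 52 = 15; 2^15 ≡ 14 (mod 53).
Mod 61: 37208 ≡ 59; by Fermat, exponent reduces to 119 mod 60 = 59; 59^59 ≡ 30 (mod 61).
Combine by CRT: x ≡ 7 (mod 13), x ≡ 14 (mod 53), x ≡ 30 (mod 61) ⇒ x ≡ 35471 (mod 42029).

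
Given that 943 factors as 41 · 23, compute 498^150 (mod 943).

Mod 41: 498 ≡ 6; by Fermat, exponent reduces to 150 mod 40 = 30; 6^30 ≡ 9 (mod 41).
Mod 23: 498 ≡ 15; by Fermat, exponent reduces to 150 mod 22 = 18; 15^18 ≡ 12 (mod 23).
Combine by CRT: x ≡ 9 (mod 41), x ≡ 12 (mod 23) ⇒ x ≡ 173 (mod 943).

173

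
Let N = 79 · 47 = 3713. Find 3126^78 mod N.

1344

Mod 79: 3126 ≡ 45; since 78 | 78, by Fermat 45^78 ≡ 1 (mod 79).
Mod 47: 3126 ≡ 24; by Fermat, exponent reduces to 78 mod 46 = 32; 24^32 ≡ 28 (mod 47).
Combine by CRT: x ≡ 1 (mod 79), x ≡ 28 (mod 47) ⇒ x ≡ 1344 (mod 3713).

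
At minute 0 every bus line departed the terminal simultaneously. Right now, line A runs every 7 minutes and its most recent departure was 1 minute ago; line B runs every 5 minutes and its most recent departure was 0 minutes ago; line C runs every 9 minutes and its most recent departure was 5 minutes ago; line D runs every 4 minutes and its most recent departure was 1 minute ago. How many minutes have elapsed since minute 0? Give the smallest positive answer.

The moduli are pairwise coprime; N = 7·5·9·4 = 1260.
N/7 = 180; 180 ≡ 5 (mod 7); 5·3 ≡ 1, so inverse 3.
N/5 = 252; 252 ≡ 2 (mod 5); 2·3 ≡ 1, so inverse 3.
N/9 = 140; 140 ≡ 5 (mod 9); 5·2 ≡ 1, so inverse 2.
N/4 = 315; 315 ≡ 3 (mod 4); 3·3 ≡ 1, so inverse 3.
t ≡ 1·180·3 + 0·252·3 + 5·140·2 + 1·315·3 = 2885.
2885 mod 1260 = 365.

365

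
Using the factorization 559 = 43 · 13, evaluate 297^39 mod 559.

174

Mod 43: 297 ≡ 39; 39^39 ≡ 2 (mod 43).
Mod 13: 297 ≡ 11; by Fermat, exponent reduces to 39 mod 12 = 3; 11^3 ≡ 5 (mod 13).
Combine by CRT: x ≡ 2 (mod 43), x ≡ 5 (mod 13) ⇒ x ≡ 174 (mod 559).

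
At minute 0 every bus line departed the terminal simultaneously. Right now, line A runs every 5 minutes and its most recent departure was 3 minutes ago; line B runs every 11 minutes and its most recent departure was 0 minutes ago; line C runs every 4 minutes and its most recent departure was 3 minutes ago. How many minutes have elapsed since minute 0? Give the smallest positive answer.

143

The moduli are pairwise coprime; N = 5·11·4 = 220.
N/5 = 44; 44 ≡ 4 (mod 5); 4·4 ≡ 1, so inverse 4.
N/11 = 20; 20 ≡ 9 (mod 11); 9·5 ≡ 1, so inverse 5.
N/4 = 55; 55 ≡ 3 (mod 4); 3·3 ≡ 1, so inverse 3.
t ≡ 3·44·4 + 0·20·5 + 3·55·3 = 1023.
1023 mod 220 = 143.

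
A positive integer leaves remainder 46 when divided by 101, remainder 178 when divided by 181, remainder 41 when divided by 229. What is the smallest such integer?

The moduli are pairwise coprime; N = 101·181·229 = 4186349.
N/101 = 41449; 41449 ≡ 39 (mod 101); 39·57 ≡ 1, so inverse 57.
N/181 = 23129; 23129 ≡ 142 (mod 181); 142·116 ≡ 1, so inverse 116.
N/229 = 18281; 18281 ≡ 190 (mod 229); 190·182 ≡ 1, so inverse 182.
m ≡ 46·41449·57 + 178·23129·116 + 41·18281·182 = 722659692.
722659692 mod 4186349 = 2607664.

2607664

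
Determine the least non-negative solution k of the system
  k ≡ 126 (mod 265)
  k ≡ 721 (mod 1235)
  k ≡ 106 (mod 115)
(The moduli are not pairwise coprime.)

1488896

gcd(265, 1235) = 5 and 5 | (721 − 126), so the pair is consistent; merging gives k ≡ 48886 (mod 65455), where 65455 = lcm(265, 1235).
gcd(65455, 115) = 5 and 5 | (106 − 48886), so the pair is consistent; merging gives k ≡ 1488896 (mod 1505465), where 1505465 = lcm(65455, 115).
The solution is unique modulo lcm(265, 1235, 115) = 1505465.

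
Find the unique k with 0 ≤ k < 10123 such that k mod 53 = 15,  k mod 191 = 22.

3460

Combine the congruences pairwise.
From k ≡ 15 (mod 53) write k = 15 + 53t. Substituting into k ≡ 22 (mod 191) gives 53t ≡ 7 (mod 191), and since 53⁻¹ ≡ 173 (mod 191), t ≡ 65. Hence k ≡ 15 + 53·65 = 3460 (mod 10123).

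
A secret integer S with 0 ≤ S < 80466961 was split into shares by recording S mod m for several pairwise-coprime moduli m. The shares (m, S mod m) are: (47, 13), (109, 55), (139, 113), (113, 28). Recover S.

The moduli are pairwise coprime; N = 47·109·139·113 = 80466961.
N/47 = 1712063; 1712063 ≡ 41 (mod 47); 41·39 ≡ 1, so inverse 39.
N/109 = 738229; 738229 ≡ 81 (mod 109); 81·35 ≡ 1, so inverse 35.
N/139 = 578899; 578899 ≡ 103 (mod 139); 103·27 ≡ 1, so inverse 27.
N/113 = 712097; 712097 ≡ 84 (mod 113); 84·74 ≡ 1, so inverse 74.
S ≡ 13·1712063·39 + 55·738229·35 + 113·578899·27 + 28·712097·74 = 5530792599.
5530792599 mod 80466961 = 59039251.

59039251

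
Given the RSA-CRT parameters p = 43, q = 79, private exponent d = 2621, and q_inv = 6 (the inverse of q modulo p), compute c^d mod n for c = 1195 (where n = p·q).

141

d_p = d mod (p−1) = 2621 mod 42 = 17; d_q = d mod (q−1) = 47.
m₁ = c^(d_p) mod p: c ≡ 34 (mod 43), and 34^17 mod 43 = 12.
m₂ = c^(d_q) mod q: c ≡ 10 (mod 79), and 10^47 mod 79 = 62.
h = q_inv·(m₁ − m₂) mod p = 6·(12 − 62) mod 43 = 1.
m = m₂ + h·q = 62 + 1·79 = 141.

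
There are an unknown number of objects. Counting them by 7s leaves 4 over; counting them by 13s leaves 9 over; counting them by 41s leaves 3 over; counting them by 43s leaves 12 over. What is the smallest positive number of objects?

5989

The moduli are pairwise coprime; M = 7·13·41·43 = 160433.
M/7 = 22919; 22919 ≡ 1 (mod 7), inverse 1.
M/13 = 12341; 12341 ≡ 4 (mod 13); 4·10 ≡ 1, so inverse 10.
M/41 = 3913; 3913 ≡ 18 (mod 41); 18·16 ≡ 1, so inverse 16.
M/43 = 3731; 3731 ≡ 33 (mod 43); 33·30 ≡ 1, so inverse 30.
N ≡ 4·22919·1 + 9·12341·10 + 3·3913·16 + 12·3731·30 = 2733350.
2733350 mod 160433 = 5989.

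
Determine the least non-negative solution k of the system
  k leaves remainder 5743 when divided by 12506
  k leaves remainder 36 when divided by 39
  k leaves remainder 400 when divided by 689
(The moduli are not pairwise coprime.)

gcd(12506, 39) = 13 and 13 | (36 − 5743), so the pair is consistent; merging gives k ≡ 18249 (mod 37518), where 37518 = lcm(12506, 39).
gcd(37518, 689) = 13 and 13 | (400 − 18249), so the pair is consistent; merging gives k ≡ 1931667 (mod 1988454), where 1988454 = lcm(37518, 689).
The solution is unique modulo lcm(12506, 39, 689) = 1988454.

1931667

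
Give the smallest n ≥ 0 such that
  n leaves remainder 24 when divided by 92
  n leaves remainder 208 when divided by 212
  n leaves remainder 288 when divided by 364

200124

Combine the congruences pairwise.
gcd(92, 212) = 4 and 4 | (208 − 24), so the pair is consistent; merging gives n ≡ 208 (mod 4876), where 4876 = lcm(92, 212).
gcd(4876, 364) = 4 and 4 | (288 − 208), so the pair is consistent; merging gives n ≡ 200124 (mod 443716), where 443716 = lcm(4876, 364).
The solution is unique modulo lcm(92, 212, 364) = 443716.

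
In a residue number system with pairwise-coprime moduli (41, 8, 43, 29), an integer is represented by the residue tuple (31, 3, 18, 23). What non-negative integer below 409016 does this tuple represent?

The moduli are pairwise coprime; N = 41·8·43·29 = 409016.
N/41 = 9976; 9976 ≡ 13 (mod 41); 13·19 ≡ 1, so inverse 19.
N/8 = 51127; 51127 ≡ 7 (mod 8); 7·7 ≡ 1, so inverse 7.
N/43 = 9512; 9512 ≡ 9 (mod 43); 9·24 ≡ 1, so inverse 24.
N/29 = 14104; 14104 ≡ 10 (mod 29); 10·3 ≡ 1, so inverse 3.
x ≡ 31·9976·19 + 3·51127·7 + 18·9512·24 + 23·14104·3 = 12031891.
12031891 mod 409016 = 170427.

170427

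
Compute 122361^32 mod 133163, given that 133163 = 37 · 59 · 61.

17471

Mod 37: 122361 ≡ 2; 2^32 ≡ 7 (mod 37).
Mod 59: 122361 ≡ 54; 54^32 ≡ 7 (mod 59).
Mod 61: 122361 ≡ 56; 56^32 ≡ 25 (mod 61).
Combine by CRT: x ≡ 7 (mod 37), x ≡ 7 (mod 59), x ≡ 25 (mod 61) ⇒ x ≡ 17471 (mod 133163).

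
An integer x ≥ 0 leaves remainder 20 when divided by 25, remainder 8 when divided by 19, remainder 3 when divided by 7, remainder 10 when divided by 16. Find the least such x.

The moduli are pairwise coprime; N = 25·19·7·16 = 53200.
N/25 = 2128; 2128 ≡ 3 (mod 25); 3·17 ≡ 1, so inverse 17.
N/19 = 2800; 2800 ≡ 7 (mod 19); 7·11 ≡ 1, so inverse 11.
N/7 = 7600; 7600 ≡ 5 (mod 7); 5·3 ≡ 1, so inverse 3.
N/16 = 3325; 3325 ≡ 13 (mod 16); 13·5 ≡ 1, so inverse 5.
x ≡ 20·2128·17 + 8·2800·11 + 3·7600·3 + 10·3325·5 = 1204570.
1204570 mod 53200 = 34170.

34170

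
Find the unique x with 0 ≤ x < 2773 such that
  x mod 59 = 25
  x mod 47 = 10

From x ≡ 25 (mod 59) write x = 25 + 59t. Substituting into x ≡ 10 (mod 47) gives 59t ≡ 32 (mod 47), and since 12⁻¹ ≡ 4 (mod 47), t ≡ 34. Hence x ≡ 25 + 59·34 = 2031 (mod 2773).

2031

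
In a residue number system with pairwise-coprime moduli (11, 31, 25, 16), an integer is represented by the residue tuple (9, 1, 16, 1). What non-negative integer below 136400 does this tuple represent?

The moduli are pairwise coprime; N = 11·31·25·16 = 136400.
N/11 = 12400; 12400 ≡ 3 (mod 11); 3·4 ≡ 1, so inverse 4.
N/31 = 4400; 4400 ≡ 29 (mod 31); 29·15 ≡ 1, so inverse 15.
N/25 = 5456; 5456 ≡ 6 (mod 25); 6·21 ≡ 1, so inverse 21.
N/16 = 8525; 8525 ≡ 13 (mod 16); 13·5 ≡ 1, so inverse 5.
x ≡ 9·12400·4 + 1·4400·15 + 16·5456·21 + 1·8525·5 = 2388241.
2388241 mod 136400 = 69441.

69441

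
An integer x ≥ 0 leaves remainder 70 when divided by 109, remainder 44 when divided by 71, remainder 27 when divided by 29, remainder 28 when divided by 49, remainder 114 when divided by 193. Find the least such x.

379073730

From x ≡ 70 (mod 109) write x = 70 + 109t. Substituting into x ≡ 44 (mod 71) gives 109t ≡ 45 (mod 71), and since 38⁻¹ ≡ 43 (mod 71), t ≡ 18. Hence x ≡ 70 + 109·18 = 2032 (mod 7739).
From x ≡ 2032 (mod 7739) write x = 2032 + 7739t. Substituting into x ≡ 27 (mod 29) gives 7739t ≡ 25 (mod 29), and since 25⁻¹ ≡ 7 (mod 29), t ≡ 1. Hence x ≡ 2032 + 7739·1 = 9771 (mod 224431).
From x ≡ 9771 (mod 224431) write x = 9771 + 224431t. Substituting into x ≡ 28 (mod 49) gives 224431t ≡ 8 (mod 49), and since 11⁻¹ ≡ 9 (mod 49), t ≡ 23. Hence x ≡ 9771 + 224431·23 = 5171684 (mod 10997119).
From x ≡ 5171684 (mod 10997119) write x = 5171684 + 10997119t. Substituting into x ≡ 114 (mod 193) gives 10997119t ≡ 58 (mod 193), and since 172⁻¹ ≡ 147 (mod 193), t ≡ 34. Hence x ≡ 5171684 + 10997119·34 = 379073730 (mod 2122443967).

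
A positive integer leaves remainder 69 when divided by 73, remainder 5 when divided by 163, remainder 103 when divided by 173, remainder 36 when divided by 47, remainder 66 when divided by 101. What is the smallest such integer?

8765025900

Combine the congruences pairwise.
From x ≡ 69 (mod 73) write x = 69 + 73t. Substituting into x ≡ 5 (mod 163) gives 73t ≡ 99 (mod 163), and since 73⁻¹ ≡ 67 (mod 163), t ≡ 113. Hence x ≡ 69 + 73·113 = 8318 (mod 11899).
From x ≡ 8318 (mod 11899) write x = 8318 + 11899t. Substituting into x ≡ 103 (mod 173) gives 11899t ≡ 89 (mod 173), and since 135⁻¹ ≡ 132 (mod 173), t ≡ 157. Hence x ≡ 8318 + 11899·157 = 1876461 (mod 2058527).
From x ≡ 1876461 (mod 2058527) write x = 1876461 + 2058527t. Substituting into x ≡ 36 (mod 47) gives 2058527t ≡ 3 (mod 47), and since 21⁻¹ ≡ 9 (mod 47), t ≡ 27. Hence x ≡ 1876461 + 2058527·27 = 57456690 (mod 96750769).
From x ≡ 57456690 (mod 96750769) write x = 57456690 + 96750769t. Substituting into x ≡ 66 (mod 101) gives 96750769t ≡ 54 (mod 101), and since 41⁻¹ ≡ 69 (mod 101), t ≡ 90. Hence x ≡ 57456690 + 96750769·90 = 8765025900 (mod 9771827669).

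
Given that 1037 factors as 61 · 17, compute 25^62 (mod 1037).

259

Mod 61: 25 ≡ 25; by Fermat, exponent reduces to 62 mod 60 = 2; 25^2 ≡ 15 (mod 61).
Mod 17: 25 ≡ 8; by Fermat, exponent reduces to 62 mod 16 = 14; 8^14 ≡ 4 (mod 17).
Combine by CRT: x ≡ 15 (mod 61), x ≡ 4 (mod 17) ⇒ x ≡ 259 (mod 1037).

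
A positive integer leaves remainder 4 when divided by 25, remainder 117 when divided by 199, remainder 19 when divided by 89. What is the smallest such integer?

306179

From x ≡ 4 (mod 25) write x = 4 + 25t. Substituting into x ≡ 117 (mod 199) gives 25t ≡ 113 (mod 199), and since 25⁻¹ ≡ 8 (mod 199), t ≡ 108. Hence x ≡ 4 + 25·108 = 2704 (mod 4975).
From x ≡ 2704 (mod 4975) write x = 2704 + 4975t. Substituting into x ≡ 19 (mod 89) gives 4975t ≡ 74 (mod 89), and since 80⁻¹ ≡ 79 (mod 89), t ≡ 61. Hence x ≡ 2704 + 4975·61 = 306179 (mod 442775).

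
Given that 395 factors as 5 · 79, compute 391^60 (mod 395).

Mod 5: 391 ≡ 1; since 4 | 60, by Fermat 1^60 ≡ 1 (mod 5).
Mod 79: 391 ≡ 75; 75^60 ≡ 8 (mod 79).
Combine by CRT: x ≡ 1 (mod 5), x ≡ 8 (mod 79) ⇒ x ≡ 166 (mod 395).

166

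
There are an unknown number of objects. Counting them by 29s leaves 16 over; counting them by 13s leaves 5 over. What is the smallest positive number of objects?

From N ≡ 16 (mod 29) write N = 16 + 29t. Substituting into N ≡ 5 (mod 13) gives 29t ≡ 2 (mod 13), and since 3⁻¹ ≡ 9 (mod 13), t ≡ 5. Hence N ≡ 16 + 29·5 = 161 (mod 377).

161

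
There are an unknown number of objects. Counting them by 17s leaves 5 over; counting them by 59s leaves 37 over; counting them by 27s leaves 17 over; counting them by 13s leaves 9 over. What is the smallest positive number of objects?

The moduli are pairwise coprime; M = 17·59·27·13 = 352053.
M/17 = 20709; 20709 ≡ 3 (mod 17); 3·6 ≡ 1, so inverse 6.
M/59 = 5967; 5967 ≡ 8 (mod 59); 8·37 ≡ 1, so inverse 37.
M/27 = 13039; 13039 ≡ 25 (mod 27); 25·13 ≡ 1, so inverse 13.
M/13 = 27081; 27081 ≡ 2 (mod 13); 2·7 ≡ 1, so inverse 7.
N ≡ 5·20709·6 + 37·5967·37 + 17·13039·13 + 9·27081·7 = 13377815.
13377815 mod 352053 = 351854.

351854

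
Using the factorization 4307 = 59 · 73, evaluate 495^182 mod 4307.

2081

Mod 59: 495 ≡ 23; by Fermat, exponent reduces to 182 mod 58 = 8; 23^8 ≡ 16 (mod 59).
Mod 73: 495 ≡ 57; by Fermat, exponent reduces to 182 mod 72 = 38; 57^38 ≡ 37 (mod 73).
Combine by CRT: x ≡ 16 (mod 59), x ≡ 37 (mod 73) ⇒ x ≡ 2081 (mod 4307).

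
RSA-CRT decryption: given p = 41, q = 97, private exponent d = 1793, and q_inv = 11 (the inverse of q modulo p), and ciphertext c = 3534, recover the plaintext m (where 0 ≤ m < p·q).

1497

d_p = d mod (p−1) = 1793 mod 40 = 33; d_q = d mod (q−1) = 65.
m₁ = c^(d_p) mod p: c ≡ 8 (mod 41), and 8^33 mod 41 = 21.
m₂ = c^(d_q) mod q: c ≡ 42 (mod 97), and 42^65 mod 97 = 42.
h = q_inv·(m₁ − m₂) mod p = 11·(21 − 42) mod 41 = 15.
m = m₂ + h·q = 42 + 15·97 = 1497.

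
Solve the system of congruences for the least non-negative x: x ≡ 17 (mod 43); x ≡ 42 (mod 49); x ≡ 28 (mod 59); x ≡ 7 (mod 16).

1007335

From x ≡ 17 (mod 43) write x = 17 + 43t. Substituting into x ≡ 42 (mod 49) gives 43t ≡ 25 (mod 49), and since 43⁻¹ ≡ 8 (mod 49), t ≡ 4. Hence x ≡ 17 + 43·4 = 189 (mod 2107).
From x ≡ 189 (mod 2107) write x = 189 + 2107t. Substituting into x ≡ 28 (mod 59) gives 2107t ≡ 16 (mod 59), and since 42⁻¹ ≡ 52 (mod 59), t ≡ 6. Hence x ≡ 189 + 2107·6 = 12831 (mod 124313).
From x ≡ 12831 (mod 124313) write x = 12831 + 124313t. Substituting into x ≡ 7 (mod 16) gives 124313t ≡ 8 (mod 16), and since 9⁻¹ ≡ 9 (mod 16), t ≡ 8. Hence x ≡ 12831 + 124313·8 = 1007335 (mod 1989008).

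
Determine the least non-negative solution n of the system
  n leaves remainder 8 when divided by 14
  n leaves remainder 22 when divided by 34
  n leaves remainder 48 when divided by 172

736

gcd(14, 34) = 2 and 2 | (22 − 8), so the pair is consistent; merging gives n ≡ 22 (mod 238), where 238 = lcm(14, 34).
gcd(238, 172) = 2 and 2 | (48 − 22), so the pair is consistent; merging gives n ≡ 736 (mod 20468), where 20468 = lcm(238, 172).
The solution is unique modulo lcm(14, 34, 172) = 20468.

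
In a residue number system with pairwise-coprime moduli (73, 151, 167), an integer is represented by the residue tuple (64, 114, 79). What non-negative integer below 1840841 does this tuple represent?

1530801

Combine the congruences pairwise.
From x ≡ 64 (mod 73) write x = 64 + 73t. Substituting into x ≡ 114 (mod 151) gives 73t ≡ 50 (mod 151), and since 73⁻¹ ≡ 60 (mod 151), t ≡ 131. Hence x ≡ 64 + 73·131 = 9627 (mod 11023).
From x ≡ 9627 (mod 11023) write x = 9627 + 11023t. Substituting into x ≡ 79 (mod 167) gives 11023t ≡ 138 (mod 167), and since 1⁻¹ ≡ 1 (mod 167), t ≡ 138. Hence x ≡ 9627 + 11023·138 = 1530801 (mod 1840841).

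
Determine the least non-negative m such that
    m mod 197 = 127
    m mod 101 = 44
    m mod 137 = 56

The moduli are pairwise coprime; N = 197·101·137 = 2725889.
N/197 = 13837; 13837 ≡ 47 (mod 197); 47·109 ≡ 1, so inverse 109.
N/101 = 26989; 26989 ≡ 22 (mod 101); 22·23 ≡ 1, so inverse 23.
N/137 = 19897; 19897 ≡ 32 (mod 137); 32·30 ≡ 1, so inverse 30.
m ≡ 127·13837·109 + 44·26989·23 + 56·19897·30 = 252285419.
252285419 mod 2725889 = 1503631.

1503631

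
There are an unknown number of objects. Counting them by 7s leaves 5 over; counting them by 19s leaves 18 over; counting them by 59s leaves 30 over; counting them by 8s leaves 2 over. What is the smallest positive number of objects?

15370

Combine the congruences pairwise.
From N ≡ 5 (mod 7) write N = 5 + 7t. Substituting into N ≡ 18 (mod 19) gives 7t ≡ 13 (mod 19), and since 7⁻¹ ≡ 11 (mod 19), t ≡ 10. Hence N ≡ 5 + 7·10 = 75 (mod 133).
From N ≡ 75 (mod 133) write N = 75 + 133t. Substituting into N ≡ 30 (mod 59) gives 133t ≡ 14 (mod 59), and since 15⁻¹ ≡ 4 (mod 59), t ≡ 56. Hence N ≡ 75 + 133·56 = 7523 (mod 7847).
From N ≡ 7523 (mod 7847) write N = 7523 + 7847t. Substituting into N ≡ 2 (mod 8) gives 7847t ≡ 7 (mod 8), and since 7⁻¹ ≡ 7 (mod 8), t ≡ 1. Hence N ≡ 7523 + 7847·1 = 15370 (mod 62776).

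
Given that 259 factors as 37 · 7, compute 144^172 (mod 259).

Mod 37: 144 ≡ 33; by Fermat, exponent reduces to 172 mod 36 = 28; 33^28 ≡ 33 (mod 37).
Mod 7: 144 ≡ 4; by Fermat, exponent reduces to 172 mod 6 = 4; 4^4 ≡ 4 (mod 7).
Combine by CRT: x ≡ 33 (mod 37), x ≡ 4 (mod 7) ⇒ x ≡ 144 (mod 259).

144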